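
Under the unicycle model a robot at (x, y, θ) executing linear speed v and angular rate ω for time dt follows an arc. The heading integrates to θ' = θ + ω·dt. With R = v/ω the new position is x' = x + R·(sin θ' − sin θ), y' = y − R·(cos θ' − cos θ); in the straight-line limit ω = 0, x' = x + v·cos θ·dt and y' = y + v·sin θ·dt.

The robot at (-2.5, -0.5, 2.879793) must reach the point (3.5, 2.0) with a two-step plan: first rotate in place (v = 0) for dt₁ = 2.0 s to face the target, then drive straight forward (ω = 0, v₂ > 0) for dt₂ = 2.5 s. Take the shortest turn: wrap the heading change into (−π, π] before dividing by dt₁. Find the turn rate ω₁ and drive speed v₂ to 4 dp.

heading to target = atan2(2−-0.5, 3.5−-2.5) = 0.3948
Δθ = wrap(0.3948 − 2.8798) = -2.4850; ω₁ = Δθ/dt₁ = -1.2425
distance = √((3.5−-2.5)² + (2−-0.5)²) = 6.5000; v₂ = distance/dt₂ = 2.6000

ω₁ = -1.2425, v₂ = 2.6000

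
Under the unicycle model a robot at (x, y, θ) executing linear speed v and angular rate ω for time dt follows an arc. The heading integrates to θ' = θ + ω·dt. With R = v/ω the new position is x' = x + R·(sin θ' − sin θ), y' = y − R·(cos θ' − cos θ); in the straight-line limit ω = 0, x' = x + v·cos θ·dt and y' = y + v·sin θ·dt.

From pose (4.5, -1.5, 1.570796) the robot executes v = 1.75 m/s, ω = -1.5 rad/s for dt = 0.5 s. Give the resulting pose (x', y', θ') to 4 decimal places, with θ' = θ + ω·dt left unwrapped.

(4.8130, -0.7048, 0.8208)

θ' = 1.5708 + -1.5·0.5 = 0.8208
R = v/ω = 1.75/-1.5 = -1.1667
x' = 4.5 + -1.1667·(sin 0.8208 − sin 1.5708) = 4.8130
y' = -1.5 − -1.1667·(cos 0.8208 − cos 1.5708) = -0.7048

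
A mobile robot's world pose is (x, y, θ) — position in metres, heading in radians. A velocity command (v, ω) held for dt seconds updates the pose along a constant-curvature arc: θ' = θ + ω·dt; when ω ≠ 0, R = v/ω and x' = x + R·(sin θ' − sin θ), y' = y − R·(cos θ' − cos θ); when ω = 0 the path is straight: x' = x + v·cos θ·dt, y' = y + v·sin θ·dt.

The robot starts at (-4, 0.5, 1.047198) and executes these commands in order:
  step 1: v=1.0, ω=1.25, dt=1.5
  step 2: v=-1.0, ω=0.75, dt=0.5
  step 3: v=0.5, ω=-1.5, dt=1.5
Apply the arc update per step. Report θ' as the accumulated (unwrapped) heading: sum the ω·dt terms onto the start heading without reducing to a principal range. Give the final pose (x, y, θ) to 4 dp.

step 1: θ'=2.9222 (R=0.8000) → pose (-4.5187, 1.6808, 2.9222)
step 2: θ'=3.2972 (R=-1.3333) → pose (-4.0219, 1.6650, 3.2972)
step 3: θ'=1.0472 (R=-0.3333) → pose (-4.3622, 2.1609, 1.0472)

(-4.3622, 2.1609, 1.0472)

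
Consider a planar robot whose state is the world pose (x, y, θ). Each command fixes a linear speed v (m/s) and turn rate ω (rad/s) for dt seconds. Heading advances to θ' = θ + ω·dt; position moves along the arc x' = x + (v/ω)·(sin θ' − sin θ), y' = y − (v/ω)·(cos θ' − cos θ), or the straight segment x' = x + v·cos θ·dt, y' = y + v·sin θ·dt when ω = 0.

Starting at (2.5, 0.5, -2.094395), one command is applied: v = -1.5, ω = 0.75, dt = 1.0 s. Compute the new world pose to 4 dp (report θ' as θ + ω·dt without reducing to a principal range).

θ' = -2.0944 + 0.75·1.0 = -1.3444
R = v/ω = -1.5/0.75 = -2.0000
x' = 2.5 + -2.0000·(sin -1.3444 − sin -2.0944) = 2.7169
y' = 0.5 − -2.0000·(cos -1.3444 − cos -2.0944) = 1.9489

(2.7169, 1.9489, -1.3444)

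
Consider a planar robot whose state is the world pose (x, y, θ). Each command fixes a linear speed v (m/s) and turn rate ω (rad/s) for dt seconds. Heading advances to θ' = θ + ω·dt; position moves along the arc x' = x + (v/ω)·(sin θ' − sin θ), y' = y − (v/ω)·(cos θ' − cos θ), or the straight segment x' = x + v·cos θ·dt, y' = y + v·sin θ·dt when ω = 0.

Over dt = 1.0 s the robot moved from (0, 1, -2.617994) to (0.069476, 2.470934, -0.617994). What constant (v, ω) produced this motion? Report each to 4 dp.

Δθ = -0.617994 − -2.617994 = 2.000000
ω = Δθ/dt = 2.000000/1.0 = 2.0000
R = −Δy/(cos θ' − cos θ) = -0.8750
v = R·ω = -0.8750·2.0000 = -1.7500

v = -1.7500, ω = 2.0000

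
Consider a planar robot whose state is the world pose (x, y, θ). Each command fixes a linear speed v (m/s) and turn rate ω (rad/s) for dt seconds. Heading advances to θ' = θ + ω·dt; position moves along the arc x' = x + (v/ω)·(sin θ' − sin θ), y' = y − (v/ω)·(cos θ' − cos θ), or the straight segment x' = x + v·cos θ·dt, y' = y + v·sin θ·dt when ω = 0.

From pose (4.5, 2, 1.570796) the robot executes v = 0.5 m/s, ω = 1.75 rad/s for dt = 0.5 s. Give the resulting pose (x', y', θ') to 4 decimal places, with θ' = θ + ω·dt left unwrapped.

θ' = 1.5708 + 1.75·0.5 = 2.4458
R = v/ω = 0.5/1.75 = 0.2857
x' = 4.5 + 0.2857·(sin 2.4458 − sin 1.5708) = 4.3974
y' = 2 − 0.2857·(cos 2.4458 − cos 1.5708) = 2.2193

(4.3974, 2.2193, 2.4458)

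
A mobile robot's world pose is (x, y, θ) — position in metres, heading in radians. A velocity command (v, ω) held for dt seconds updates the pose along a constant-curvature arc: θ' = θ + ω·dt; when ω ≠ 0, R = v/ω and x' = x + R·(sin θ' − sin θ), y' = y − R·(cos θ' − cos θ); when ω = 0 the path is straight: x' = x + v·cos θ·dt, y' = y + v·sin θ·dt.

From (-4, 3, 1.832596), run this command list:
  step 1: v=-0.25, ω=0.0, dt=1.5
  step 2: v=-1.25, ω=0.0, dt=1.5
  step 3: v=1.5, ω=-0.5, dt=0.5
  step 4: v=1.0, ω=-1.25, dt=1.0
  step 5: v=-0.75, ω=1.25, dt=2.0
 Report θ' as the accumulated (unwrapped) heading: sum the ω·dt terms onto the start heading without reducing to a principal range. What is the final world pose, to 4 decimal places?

step 1: θ'=1.8326 (straight) → pose (-3.9029, 2.6378, 1.8326)
step 2: θ'=1.8326 (straight) → pose (-3.4177, 0.8267, 1.8326)
step 3: θ'=1.5826 (R=-3.0000) → pose (-3.5197, 1.5677, 1.5826)
step 4: θ'=0.3326 (R=-0.8000) → pose (-2.9809, 2.3333, 0.3326)
step 5: θ'=2.8326 (R=-0.6000) → pose (-2.9675, 1.1946, 2.8326)

(-2.9675, 1.1946, 2.8326)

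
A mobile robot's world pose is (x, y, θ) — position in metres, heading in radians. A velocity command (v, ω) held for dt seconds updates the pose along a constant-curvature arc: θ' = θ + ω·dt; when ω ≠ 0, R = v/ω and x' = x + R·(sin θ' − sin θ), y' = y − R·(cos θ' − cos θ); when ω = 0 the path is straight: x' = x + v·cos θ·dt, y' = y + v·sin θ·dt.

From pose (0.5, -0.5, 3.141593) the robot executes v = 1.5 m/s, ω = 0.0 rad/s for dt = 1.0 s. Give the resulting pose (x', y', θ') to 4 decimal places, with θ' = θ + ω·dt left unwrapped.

(-1.0000, -0.5000, 3.1416)

θ' = 3.1416 + 0.0·1.0 = 3.1416
ω = 0 → straight: x' = 0.5 + 1.5·cos(3.1416)·1.0 = -1.0000
y' = -0.5 + 1.5·sin(3.1416)·1.0 = -0.5000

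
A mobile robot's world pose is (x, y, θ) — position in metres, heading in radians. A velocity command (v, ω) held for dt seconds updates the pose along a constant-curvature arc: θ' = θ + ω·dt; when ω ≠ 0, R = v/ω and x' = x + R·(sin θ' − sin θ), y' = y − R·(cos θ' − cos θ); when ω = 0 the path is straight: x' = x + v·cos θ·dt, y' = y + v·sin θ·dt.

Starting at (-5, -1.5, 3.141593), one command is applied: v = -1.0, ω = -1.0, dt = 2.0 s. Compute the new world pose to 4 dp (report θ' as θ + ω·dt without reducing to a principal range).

θ' = 3.1416 + -1.0·2.0 = 1.1416
R = v/ω = -1.0/-1.0 = 1.0000
x' = -5 + 1.0000·(sin 1.1416 − sin 3.1416) = -4.0907
y' = -1.5 − 1.0000·(cos 1.1416 − cos 3.1416) = -2.9161

(-4.0907, -2.9161, 1.1416)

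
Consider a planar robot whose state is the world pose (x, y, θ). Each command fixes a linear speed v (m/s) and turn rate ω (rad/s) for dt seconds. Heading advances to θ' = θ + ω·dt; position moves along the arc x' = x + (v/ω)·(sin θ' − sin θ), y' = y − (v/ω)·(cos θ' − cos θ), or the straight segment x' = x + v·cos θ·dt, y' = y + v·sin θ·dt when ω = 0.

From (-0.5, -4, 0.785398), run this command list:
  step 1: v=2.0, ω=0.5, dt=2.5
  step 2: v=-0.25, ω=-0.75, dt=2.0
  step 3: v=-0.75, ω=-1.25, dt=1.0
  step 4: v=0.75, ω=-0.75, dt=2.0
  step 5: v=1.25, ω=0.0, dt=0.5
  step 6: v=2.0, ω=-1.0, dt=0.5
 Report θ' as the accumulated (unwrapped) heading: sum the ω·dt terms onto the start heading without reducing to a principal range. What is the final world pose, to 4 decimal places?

(-1.5817, -2.2280, -2.7146)

step 1: θ'=2.0354 (R=4.0000) → pose (0.2476, 0.6207, 2.0354)
step 2: θ'=0.5354 (R=0.3333) → pose (0.1196, 0.1847, 0.5354)
step 3: θ'=-0.7146 (R=0.6000) → pose (-0.5797, 0.2475, -0.7146)
step 4: θ'=-2.2146 (R=-1.0000) → pose (-0.4352, -1.1081, -2.2146)
step 5: θ'=-2.2146 (straight) → pose (-0.8103, -1.6080, -2.2146)
step 6: θ'=-2.7146 (R=-2.0000) → pose (-1.5817, -2.2280, -2.7146)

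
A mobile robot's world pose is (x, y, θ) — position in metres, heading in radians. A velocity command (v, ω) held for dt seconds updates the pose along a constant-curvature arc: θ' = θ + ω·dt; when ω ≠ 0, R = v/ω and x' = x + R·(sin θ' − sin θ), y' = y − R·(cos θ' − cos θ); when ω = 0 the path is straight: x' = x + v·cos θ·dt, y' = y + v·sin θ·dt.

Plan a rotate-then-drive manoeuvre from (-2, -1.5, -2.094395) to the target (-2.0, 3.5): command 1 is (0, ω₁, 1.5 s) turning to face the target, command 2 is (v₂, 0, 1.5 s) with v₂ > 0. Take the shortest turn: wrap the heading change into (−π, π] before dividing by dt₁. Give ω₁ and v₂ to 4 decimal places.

heading to target = atan2(3.5−-1.5, -2−-2) = 1.5708
Δθ = wrap(1.5708 − -2.0944) = -2.6180; ω₁ = Δθ/dt₁ = -1.7453
distance = √((-2−-2)² + (3.5−-1.5)²) = 5.0000; v₂ = distance/dt₂ = 3.3333

ω₁ = -1.7453, v₂ = 3.3333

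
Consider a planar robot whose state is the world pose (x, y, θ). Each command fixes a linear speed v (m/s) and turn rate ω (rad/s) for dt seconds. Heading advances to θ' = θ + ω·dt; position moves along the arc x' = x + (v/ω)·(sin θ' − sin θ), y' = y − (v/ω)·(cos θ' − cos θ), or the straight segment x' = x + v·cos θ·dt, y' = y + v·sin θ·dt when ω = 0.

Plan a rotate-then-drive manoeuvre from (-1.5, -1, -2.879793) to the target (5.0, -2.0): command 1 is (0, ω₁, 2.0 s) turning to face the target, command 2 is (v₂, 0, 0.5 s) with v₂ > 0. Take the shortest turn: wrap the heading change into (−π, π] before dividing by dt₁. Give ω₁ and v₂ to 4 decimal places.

heading to target = atan2(-2−-1, 5−-1.5) = -0.1526
Δθ = wrap(-0.1526 − -2.8798) = 2.7271; ω₁ = Δθ/dt₁ = 1.3636
distance = √((5−-1.5)² + (-2−-1)²) = 6.5765; v₂ = distance/dt₂ = 13.1529

ω₁ = 1.3636, v₂ = 13.1529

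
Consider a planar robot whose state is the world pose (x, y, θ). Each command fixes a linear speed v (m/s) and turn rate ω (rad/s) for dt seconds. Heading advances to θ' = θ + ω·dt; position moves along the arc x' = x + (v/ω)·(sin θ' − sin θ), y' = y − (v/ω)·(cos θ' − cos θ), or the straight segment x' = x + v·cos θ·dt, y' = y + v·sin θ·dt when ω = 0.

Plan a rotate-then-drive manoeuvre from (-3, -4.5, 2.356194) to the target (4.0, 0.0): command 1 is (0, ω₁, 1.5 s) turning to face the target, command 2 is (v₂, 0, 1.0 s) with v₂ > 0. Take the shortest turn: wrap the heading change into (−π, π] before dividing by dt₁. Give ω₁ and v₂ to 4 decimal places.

heading to target = atan2(0−-4.5, 4−-3) = 0.5713
Δθ = wrap(0.5713 − 2.3562) = -1.7849; ω₁ = Δθ/dt₁ = -1.1899
distance = √((4−-3)² + (0−-4.5)²) = 8.3217; v₂ = distance/dt₂ = 8.3217

ω₁ = -1.1899, v₂ = 8.3217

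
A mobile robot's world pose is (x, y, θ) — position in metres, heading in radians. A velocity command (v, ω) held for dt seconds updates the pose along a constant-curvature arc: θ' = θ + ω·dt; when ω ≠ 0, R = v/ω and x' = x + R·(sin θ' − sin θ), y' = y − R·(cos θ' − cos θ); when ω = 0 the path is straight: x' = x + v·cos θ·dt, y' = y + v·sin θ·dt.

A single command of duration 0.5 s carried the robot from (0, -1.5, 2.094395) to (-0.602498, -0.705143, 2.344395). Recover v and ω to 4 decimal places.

Δθ = 2.344395 − 2.094395 = 0.250000
ω = Δθ/dt = 0.250000/0.5 = 0.5000
R = −Δy/(cos θ' − cos θ) = 4.0000
v = R·ω = 4.0000·0.5000 = 2.0000

v = 2.0000, ω = 0.5000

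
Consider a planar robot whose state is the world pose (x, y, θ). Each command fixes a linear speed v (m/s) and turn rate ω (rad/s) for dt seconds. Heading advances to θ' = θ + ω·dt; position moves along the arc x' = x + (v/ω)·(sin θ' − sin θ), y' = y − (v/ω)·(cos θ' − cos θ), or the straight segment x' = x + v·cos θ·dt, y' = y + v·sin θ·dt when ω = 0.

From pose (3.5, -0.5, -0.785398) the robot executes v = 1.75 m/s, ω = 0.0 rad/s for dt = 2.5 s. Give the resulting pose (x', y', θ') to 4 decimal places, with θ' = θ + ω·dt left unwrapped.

θ' = -0.7854 + 0.0·2.5 = -0.7854
ω = 0 → straight: x' = 3.5 + 1.75·cos(-0.7854)·2.5 = 6.5936
y' = -0.5 + 1.75·sin(-0.7854)·2.5 = -3.5936

(6.5936, -3.5936, -0.7854)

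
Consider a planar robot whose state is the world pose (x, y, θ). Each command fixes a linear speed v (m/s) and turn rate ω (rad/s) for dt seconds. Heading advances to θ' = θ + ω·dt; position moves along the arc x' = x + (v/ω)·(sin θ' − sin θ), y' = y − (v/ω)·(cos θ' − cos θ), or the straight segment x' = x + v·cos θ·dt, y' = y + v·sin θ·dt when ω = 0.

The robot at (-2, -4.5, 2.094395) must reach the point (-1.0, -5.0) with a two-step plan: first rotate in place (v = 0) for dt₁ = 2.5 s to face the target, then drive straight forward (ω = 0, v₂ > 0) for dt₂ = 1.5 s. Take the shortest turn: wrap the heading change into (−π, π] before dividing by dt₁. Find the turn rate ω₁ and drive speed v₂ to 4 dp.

heading to target = atan2(-5−-4.5, -1−-2) = -0.4636
Δθ = wrap(-0.4636 − 2.0944) = -2.5580; ω₁ = Δθ/dt₁ = -1.0232
distance = √((-1−-2)² + (-5−-4.5)²) = 1.1180; v₂ = distance/dt₂ = 0.7454

ω₁ = -1.0232, v₂ = 0.7454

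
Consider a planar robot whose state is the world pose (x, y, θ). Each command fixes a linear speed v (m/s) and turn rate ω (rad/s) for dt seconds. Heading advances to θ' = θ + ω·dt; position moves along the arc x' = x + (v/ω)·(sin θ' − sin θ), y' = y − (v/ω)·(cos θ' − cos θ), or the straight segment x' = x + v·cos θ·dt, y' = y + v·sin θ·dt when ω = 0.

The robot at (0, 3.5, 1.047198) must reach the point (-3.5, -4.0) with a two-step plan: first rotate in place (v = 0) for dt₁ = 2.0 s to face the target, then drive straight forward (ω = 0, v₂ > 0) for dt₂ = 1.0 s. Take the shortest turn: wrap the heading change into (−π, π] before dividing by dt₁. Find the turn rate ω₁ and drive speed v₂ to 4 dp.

ω₁ = -1.5273, v₂ = 8.2765

heading to target = atan2(-4−3.5, -3.5−0) = -2.0074
Δθ = wrap(-2.0074 − 1.0472) = -3.0546; ω₁ = Δθ/dt₁ = -1.5273
distance = √((-3.5−0)² + (-4−3.5)²) = 8.2765; v₂ = distance/dt₂ = 8.2765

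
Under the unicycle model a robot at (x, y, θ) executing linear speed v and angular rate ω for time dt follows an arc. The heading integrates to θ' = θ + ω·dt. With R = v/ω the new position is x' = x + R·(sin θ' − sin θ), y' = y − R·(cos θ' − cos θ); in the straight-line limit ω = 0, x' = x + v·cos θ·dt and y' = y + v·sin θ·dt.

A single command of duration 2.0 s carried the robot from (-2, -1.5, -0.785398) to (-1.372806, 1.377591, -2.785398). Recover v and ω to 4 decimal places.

Δθ = -2.785398 − -0.785398 = -2.000000
ω = Δθ/dt = -2.000000/2.0 = -1.0000
R = −Δy/(cos θ' − cos θ) = 1.7500
v = R·ω = 1.7500·-1.0000 = -1.7500

v = -1.7500, ω = -1.0000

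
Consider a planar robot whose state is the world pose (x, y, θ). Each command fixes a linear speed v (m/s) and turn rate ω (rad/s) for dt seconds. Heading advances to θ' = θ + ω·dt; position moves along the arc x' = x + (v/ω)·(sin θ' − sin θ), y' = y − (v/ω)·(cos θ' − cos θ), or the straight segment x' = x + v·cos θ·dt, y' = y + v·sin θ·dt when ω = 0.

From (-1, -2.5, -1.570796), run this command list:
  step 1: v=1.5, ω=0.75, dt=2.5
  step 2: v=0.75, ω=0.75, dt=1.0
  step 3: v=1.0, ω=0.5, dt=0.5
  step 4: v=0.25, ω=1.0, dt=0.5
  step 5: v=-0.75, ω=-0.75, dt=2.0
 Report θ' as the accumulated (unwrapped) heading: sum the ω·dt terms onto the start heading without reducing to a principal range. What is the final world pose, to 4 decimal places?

(1.6881, -4.5488, 0.3042)

step 1: θ'=0.3042 (R=2.0000) → pose (1.5991, -4.4082, 0.3042)
step 2: θ'=1.0542 (R=1.0000) → pose (2.1690, -3.9480, 1.0542)
step 3: θ'=1.3042 (R=2.0000) → pose (2.3594, -3.4871, 1.3042)
step 4: θ'=1.8042 (R=0.2500) → pose (2.3614, -3.3634, 1.8042)
step 5: θ'=0.3042 (R=1.0000) → pose (1.6881, -4.5488, 0.3042)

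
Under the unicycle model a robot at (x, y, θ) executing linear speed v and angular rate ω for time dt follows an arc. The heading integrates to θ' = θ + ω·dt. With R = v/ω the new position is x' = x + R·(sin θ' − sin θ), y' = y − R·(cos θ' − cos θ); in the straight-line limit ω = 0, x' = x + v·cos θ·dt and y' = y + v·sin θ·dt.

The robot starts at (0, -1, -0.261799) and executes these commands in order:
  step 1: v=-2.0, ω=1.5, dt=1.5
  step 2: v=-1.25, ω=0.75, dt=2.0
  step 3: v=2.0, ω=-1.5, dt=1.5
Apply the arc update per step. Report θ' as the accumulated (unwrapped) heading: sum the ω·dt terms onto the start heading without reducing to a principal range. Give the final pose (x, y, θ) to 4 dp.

step 1: θ'=1.9882 (R=-1.3333) → pose (-1.5640, -2.8284, 1.9882)
step 2: θ'=3.4882 (R=-1.6667) → pose (0.5258, -3.7203, 3.4882)
step 3: θ'=1.2382 (R=-1.3333) → pose (-1.1874, -2.0310, 1.2382)

(-1.1874, -2.0310, 1.2382)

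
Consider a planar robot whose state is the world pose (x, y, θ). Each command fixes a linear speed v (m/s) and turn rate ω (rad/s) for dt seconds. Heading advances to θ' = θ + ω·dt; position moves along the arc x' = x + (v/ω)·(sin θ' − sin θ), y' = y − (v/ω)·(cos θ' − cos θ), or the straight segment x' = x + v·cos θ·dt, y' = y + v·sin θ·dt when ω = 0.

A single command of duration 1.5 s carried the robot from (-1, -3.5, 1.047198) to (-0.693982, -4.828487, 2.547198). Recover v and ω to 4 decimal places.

Δθ = 2.547198 − 1.047198 = 1.500000
ω = Δθ/dt = 1.500000/1.5 = 1.0000
R = −Δy/(cos θ' − cos θ) = -1.0000
v = R·ω = -1.0000·1.0000 = -1.0000

v = -1.0000, ω = 1.0000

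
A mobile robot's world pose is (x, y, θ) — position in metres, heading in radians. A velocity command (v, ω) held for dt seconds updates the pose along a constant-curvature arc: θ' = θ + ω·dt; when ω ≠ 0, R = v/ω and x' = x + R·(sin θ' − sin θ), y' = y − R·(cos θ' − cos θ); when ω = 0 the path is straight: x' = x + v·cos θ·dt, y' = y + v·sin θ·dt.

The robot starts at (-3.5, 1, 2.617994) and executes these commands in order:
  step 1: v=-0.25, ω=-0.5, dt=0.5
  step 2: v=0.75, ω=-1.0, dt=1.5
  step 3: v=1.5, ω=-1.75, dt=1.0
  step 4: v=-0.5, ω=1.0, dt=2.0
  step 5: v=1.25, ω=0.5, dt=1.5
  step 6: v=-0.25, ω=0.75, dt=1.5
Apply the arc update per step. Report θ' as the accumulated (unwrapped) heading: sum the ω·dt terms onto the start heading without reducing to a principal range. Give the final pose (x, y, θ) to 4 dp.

step 1: θ'=2.3680 (R=0.5000) → pose (-3.4006, 0.9247, 2.3680)
step 2: θ'=0.8680 (R=-0.7500) → pose (-3.4489, 1.9460, 0.8680)
step 3: θ'=-0.8820 (R=-0.8571) → pose (-2.1331, 1.9368, -0.8820)
step 4: θ'=1.1180 (R=-0.5000) → pose (-2.9687, 1.8377, 1.1180)
step 5: θ'=1.8680 (R=2.5000) → pose (-2.8264, 3.6636, 1.8680)
step 6: θ'=2.9930 (R=-0.3333) → pose (-2.5570, 3.4315, 2.9930)

(-2.5570, 3.4315, 2.9930)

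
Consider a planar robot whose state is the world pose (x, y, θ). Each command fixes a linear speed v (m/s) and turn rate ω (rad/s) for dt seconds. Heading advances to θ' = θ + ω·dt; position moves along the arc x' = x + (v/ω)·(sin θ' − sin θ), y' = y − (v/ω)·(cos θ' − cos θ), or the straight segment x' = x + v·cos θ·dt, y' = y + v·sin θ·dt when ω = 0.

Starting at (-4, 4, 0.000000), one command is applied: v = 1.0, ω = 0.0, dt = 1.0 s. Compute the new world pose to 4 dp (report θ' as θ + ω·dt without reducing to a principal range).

(-3.0000, 4.0000, 0.0000)

θ' = 0.0000 + 0.0·1.0 = 0.0000
ω = 0 → straight: x' = -4 + 1.0·cos(0.0000)·1.0 = -3.0000
y' = 4 + 1.0·sin(0.0000)·1.0 = 4.0000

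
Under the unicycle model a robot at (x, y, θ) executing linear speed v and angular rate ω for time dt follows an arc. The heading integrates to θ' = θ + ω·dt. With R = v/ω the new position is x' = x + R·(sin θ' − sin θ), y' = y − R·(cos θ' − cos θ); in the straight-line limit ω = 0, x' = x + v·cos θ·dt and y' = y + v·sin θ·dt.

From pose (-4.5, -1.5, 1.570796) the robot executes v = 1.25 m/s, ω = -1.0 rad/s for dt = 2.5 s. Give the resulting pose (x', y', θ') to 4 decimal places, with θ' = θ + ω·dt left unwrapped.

θ' = 1.5708 + -1.0·2.5 = -0.9292
R = v/ω = 1.25/-1.0 = -1.2500
x' = -4.5 + -1.2500·(sin -0.9292 − sin 1.5708) = -2.2486
y' = -1.5 − -1.2500·(cos -0.9292 − cos 1.5708) = -0.7519

(-2.2486, -0.7519, -0.9292)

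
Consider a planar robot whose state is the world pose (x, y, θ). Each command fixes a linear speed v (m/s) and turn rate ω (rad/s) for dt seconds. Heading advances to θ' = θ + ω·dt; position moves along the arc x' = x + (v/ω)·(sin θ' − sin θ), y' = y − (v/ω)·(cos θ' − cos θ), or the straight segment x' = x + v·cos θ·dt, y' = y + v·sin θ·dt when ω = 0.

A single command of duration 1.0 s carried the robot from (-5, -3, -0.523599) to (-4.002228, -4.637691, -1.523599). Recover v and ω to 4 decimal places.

Δθ = -1.523599 − -0.523599 = -1.000000
ω = Δθ/dt = -1.000000/1.0 = -1.0000
R = −Δy/(cos θ' − cos θ) = -2.0000
v = R·ω = -2.0000·-1.0000 = 2.0000

v = 2.0000, ω = -1.0000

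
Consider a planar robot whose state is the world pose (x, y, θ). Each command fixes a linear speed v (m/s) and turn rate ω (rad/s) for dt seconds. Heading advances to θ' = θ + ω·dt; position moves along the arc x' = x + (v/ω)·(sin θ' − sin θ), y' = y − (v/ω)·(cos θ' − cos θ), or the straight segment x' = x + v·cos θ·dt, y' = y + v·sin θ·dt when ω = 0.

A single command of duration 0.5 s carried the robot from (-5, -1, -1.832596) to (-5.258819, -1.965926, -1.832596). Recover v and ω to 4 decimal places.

v = 2.0000, ω = 0.0000

Δθ = -1.832596 − -1.832596 = 0.000000
ω = Δθ/dt = 0.000000/0.5 = 0.0000
ω = 0 → v = (Δx·cos θ + Δy·sin θ)/dt = 2.0000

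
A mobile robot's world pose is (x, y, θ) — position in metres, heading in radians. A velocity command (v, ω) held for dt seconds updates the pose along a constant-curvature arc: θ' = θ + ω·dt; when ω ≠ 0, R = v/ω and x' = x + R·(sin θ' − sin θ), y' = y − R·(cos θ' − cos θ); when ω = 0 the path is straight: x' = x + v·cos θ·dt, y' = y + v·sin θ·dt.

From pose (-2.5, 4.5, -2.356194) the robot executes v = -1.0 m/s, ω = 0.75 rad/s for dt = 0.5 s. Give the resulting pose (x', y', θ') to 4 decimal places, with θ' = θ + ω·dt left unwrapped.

(-2.2202, 4.9108, -1.9812)

θ' = -2.3562 + 0.75·0.5 = -1.9812
R = v/ω = -1.0/0.75 = -1.3333
x' = -2.5 + -1.3333·(sin -1.9812 − sin -2.3562) = -2.2202
y' = 4.5 − -1.3333·(cos -1.9812 − cos -2.3562) = 4.9108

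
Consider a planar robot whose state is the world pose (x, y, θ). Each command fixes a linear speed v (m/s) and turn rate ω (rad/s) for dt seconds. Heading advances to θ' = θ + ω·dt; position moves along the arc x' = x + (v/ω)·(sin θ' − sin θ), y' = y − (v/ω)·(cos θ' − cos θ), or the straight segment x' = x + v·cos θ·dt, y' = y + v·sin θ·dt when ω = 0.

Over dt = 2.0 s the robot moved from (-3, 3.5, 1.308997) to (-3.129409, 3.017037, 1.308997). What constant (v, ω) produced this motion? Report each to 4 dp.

Δθ = 1.308997 − 1.308997 = 0.000000
ω = Δθ/dt = 0.000000/2.0 = 0.0000
ω = 0 → v = (Δx·cos θ + Δy·sin θ)/dt = -0.2500

v = -0.2500, ω = 0.0000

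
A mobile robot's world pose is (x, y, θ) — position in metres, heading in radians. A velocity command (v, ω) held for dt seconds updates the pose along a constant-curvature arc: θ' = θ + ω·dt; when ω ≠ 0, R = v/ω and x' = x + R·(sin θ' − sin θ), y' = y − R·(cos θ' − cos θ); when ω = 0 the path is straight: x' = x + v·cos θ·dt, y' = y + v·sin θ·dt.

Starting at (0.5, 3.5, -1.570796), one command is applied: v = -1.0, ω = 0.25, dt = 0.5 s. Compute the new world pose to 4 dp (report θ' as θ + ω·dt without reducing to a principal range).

(0.4688, 3.9987, -1.4458)

θ' = -1.5708 + 0.25·0.5 = -1.4458
R = v/ω = -1.0/0.25 = -4.0000
x' = 0.5 + -4.0000·(sin -1.4458 − sin -1.5708) = 0.4688
y' = 3.5 − -4.0000·(cos -1.4458 − cos -1.5708) = 3.9987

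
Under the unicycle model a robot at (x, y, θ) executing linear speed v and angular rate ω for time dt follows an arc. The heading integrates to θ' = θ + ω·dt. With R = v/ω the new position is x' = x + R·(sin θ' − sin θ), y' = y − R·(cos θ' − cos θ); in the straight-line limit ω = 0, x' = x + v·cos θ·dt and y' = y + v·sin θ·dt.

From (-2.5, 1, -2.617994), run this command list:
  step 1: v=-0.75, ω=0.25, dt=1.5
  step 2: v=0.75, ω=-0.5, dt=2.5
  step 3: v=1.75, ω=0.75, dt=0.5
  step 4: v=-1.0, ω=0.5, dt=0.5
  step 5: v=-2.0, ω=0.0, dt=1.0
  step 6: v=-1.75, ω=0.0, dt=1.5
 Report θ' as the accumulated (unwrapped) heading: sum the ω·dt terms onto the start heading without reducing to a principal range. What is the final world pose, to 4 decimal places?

step 1: θ'=-2.2430 (R=-3.0000) → pose (-1.6526, 1.7300, -2.2430)
step 2: θ'=-3.4930 (R=-1.5000) → pose (-3.3426, 1.2557, -3.4930)
step 3: θ'=-3.1180 (R=2.3333) → pose (-4.2009, 1.3976, -3.1180)
step 4: θ'=-2.8680 (R=-2.0000) → pose (-3.7077, 1.4714, -2.8680)
step 5: θ'=-2.8680 (straight) → pose (-1.7820, 2.0118, -2.8680)
step 6: θ'=-2.8680 (straight) → pose (0.7453, 2.7211, -2.8680)

(0.7453, 2.7211, -2.8680)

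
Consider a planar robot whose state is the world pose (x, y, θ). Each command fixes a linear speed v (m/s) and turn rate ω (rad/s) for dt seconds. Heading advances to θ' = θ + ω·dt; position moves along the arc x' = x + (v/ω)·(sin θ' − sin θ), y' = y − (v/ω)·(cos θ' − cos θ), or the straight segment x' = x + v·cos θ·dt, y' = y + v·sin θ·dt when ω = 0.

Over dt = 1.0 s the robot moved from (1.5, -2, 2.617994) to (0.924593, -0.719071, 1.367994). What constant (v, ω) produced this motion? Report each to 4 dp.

v = 1.5000, ω = -1.2500

Δθ = 1.367994 − 2.617994 = -1.250000
ω = Δθ/dt = -1.250000/1.0 = -1.2500
R = −Δy/(cos θ' − cos θ) = -1.2000
v = R·ω = -1.2000·-1.2500 = 1.5000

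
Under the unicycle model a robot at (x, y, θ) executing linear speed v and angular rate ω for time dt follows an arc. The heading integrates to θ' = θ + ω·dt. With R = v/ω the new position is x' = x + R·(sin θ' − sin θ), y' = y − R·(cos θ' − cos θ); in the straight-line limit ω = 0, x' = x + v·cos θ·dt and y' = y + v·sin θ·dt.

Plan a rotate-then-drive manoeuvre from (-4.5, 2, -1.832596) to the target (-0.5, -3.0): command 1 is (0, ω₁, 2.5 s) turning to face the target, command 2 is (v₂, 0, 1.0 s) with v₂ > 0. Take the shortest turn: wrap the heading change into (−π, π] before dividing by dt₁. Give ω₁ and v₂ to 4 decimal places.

heading to target = atan2(-3−2, -0.5−-4.5) = -0.8961
Δθ = wrap(-0.8961 − -1.8326) = 0.9365; ω₁ = Δθ/dt₁ = 0.3746
distance = √((-0.5−-4.5)² + (-3−2)²) = 6.4031; v₂ = distance/dt₂ = 6.4031

ω₁ = 0.3746, v₂ = 6.4031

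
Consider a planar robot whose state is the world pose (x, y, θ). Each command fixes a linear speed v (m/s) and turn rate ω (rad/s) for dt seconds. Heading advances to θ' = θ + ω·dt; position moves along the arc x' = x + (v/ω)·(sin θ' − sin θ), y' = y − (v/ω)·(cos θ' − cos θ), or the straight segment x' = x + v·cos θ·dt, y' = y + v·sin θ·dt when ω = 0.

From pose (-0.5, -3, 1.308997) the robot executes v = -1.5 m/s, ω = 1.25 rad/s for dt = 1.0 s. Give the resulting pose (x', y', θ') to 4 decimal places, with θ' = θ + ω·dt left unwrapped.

(-0.0011, -4.3126, 2.5590)

θ' = 1.3090 + 1.25·1.0 = 2.5590
R = v/ω = -1.5/1.25 = -1.2000
x' = -0.5 + -1.2000·(sin 2.5590 − sin 1.3090) = -0.0011
y' = -3 − -1.2000·(cos 2.5590 − cos 1.3090) = -4.3126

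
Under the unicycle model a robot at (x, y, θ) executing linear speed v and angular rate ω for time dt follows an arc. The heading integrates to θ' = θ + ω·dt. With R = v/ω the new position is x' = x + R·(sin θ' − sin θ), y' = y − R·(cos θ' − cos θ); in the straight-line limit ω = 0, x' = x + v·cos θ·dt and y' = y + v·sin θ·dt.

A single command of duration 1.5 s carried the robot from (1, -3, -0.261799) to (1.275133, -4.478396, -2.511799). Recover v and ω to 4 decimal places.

Δθ = -2.511799 − -0.261799 = -2.250000
ω = Δθ/dt = -2.250000/1.5 = -1.5000
R = −Δy/(cos θ' − cos θ) = -0.8333
v = R·ω = -0.8333·-1.5000 = 1.2500

v = 1.2500, ω = -1.5000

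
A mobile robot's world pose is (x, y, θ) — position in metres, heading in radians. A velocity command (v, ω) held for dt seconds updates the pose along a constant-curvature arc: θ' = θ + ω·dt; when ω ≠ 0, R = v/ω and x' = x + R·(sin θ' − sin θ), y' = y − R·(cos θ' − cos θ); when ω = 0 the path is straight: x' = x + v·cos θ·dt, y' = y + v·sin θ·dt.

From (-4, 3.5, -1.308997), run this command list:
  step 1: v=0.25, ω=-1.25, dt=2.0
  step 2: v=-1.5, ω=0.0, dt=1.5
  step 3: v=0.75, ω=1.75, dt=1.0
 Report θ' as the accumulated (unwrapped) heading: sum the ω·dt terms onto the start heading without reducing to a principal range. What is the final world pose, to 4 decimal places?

(-3.1935, 1.7629, -2.0590)

step 1: θ'=-3.8090 (R=-0.2000) → pose (-4.3170, 3.2912, -3.8090)
step 2: θ'=-3.8090 (straight) → pose (-2.5498, 1.8985, -3.8090)
step 3: θ'=-2.0590 (R=0.4286) → pose (-3.1935, 1.7629, -2.0590)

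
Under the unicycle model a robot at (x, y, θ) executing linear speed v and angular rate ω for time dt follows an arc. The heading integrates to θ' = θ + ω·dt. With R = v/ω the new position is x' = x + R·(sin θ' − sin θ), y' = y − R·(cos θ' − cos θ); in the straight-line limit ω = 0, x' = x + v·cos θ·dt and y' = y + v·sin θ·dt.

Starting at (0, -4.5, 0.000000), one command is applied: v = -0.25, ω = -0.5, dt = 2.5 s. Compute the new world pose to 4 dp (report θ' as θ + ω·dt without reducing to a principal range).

(-0.4745, -4.1577, -1.2500)

θ' = 0.0000 + -0.5·2.5 = -1.2500
R = v/ω = -0.25/-0.5 = 0.5000
x' = 0 + 0.5000·(sin -1.2500 − sin 0.0000) = -0.4745
y' = -4.5 − 0.5000·(cos -1.2500 − cos 0.0000) = -4.1577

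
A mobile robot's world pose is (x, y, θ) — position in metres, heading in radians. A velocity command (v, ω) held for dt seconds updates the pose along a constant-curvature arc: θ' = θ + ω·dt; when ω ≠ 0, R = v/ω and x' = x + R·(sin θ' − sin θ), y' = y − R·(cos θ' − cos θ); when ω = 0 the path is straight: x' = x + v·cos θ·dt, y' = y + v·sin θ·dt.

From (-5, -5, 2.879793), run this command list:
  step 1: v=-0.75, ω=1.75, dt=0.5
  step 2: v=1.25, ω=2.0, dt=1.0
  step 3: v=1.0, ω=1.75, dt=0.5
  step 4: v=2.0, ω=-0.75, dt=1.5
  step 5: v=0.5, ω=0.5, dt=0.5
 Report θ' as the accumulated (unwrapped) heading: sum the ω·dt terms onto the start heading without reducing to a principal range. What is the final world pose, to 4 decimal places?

(-1.1394, -6.7922, 5.7548)

step 1: θ'=3.7548 (R=-0.4286) → pose (-4.6424, -4.9365, 3.7548)
step 2: θ'=5.7548 (R=0.6250) → pose (-4.5979, -5.9874, 5.7548)
step 3: θ'=6.6298 (R=0.5714) → pose (-4.1156, -6.0314, 6.6298)
step 4: θ'=5.5048 (R=-2.6667) → pose (-1.3374, -6.6407, 5.5048)
step 5: θ'=5.7548 (R=1.0000) → pose (-1.1394, -6.7922, 5.7548)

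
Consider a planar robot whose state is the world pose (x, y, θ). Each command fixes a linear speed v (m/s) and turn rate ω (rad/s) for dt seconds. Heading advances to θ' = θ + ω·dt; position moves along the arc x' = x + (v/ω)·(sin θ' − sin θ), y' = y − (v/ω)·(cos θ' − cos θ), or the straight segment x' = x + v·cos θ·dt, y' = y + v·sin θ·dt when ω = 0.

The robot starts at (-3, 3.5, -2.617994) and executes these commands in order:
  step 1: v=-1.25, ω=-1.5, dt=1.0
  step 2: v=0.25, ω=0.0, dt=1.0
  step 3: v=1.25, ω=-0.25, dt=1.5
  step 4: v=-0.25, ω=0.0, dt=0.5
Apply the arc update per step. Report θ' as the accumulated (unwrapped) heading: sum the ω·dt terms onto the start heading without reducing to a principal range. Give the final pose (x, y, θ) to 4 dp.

(-2.7434, 5.0419, -4.4930)

step 1: θ'=-4.1180 (R=0.8333) → pose (-1.8929, 3.2450, -4.1180)
step 2: θ'=-4.1180 (straight) → pose (-2.0329, 3.4521, -4.1180)
step 3: θ'=-4.4930 (R=-5.0000) → pose (-2.7706, 5.1639, -4.4930)
step 4: θ'=-4.4930 (straight) → pose (-2.7434, 5.0419, -4.4930)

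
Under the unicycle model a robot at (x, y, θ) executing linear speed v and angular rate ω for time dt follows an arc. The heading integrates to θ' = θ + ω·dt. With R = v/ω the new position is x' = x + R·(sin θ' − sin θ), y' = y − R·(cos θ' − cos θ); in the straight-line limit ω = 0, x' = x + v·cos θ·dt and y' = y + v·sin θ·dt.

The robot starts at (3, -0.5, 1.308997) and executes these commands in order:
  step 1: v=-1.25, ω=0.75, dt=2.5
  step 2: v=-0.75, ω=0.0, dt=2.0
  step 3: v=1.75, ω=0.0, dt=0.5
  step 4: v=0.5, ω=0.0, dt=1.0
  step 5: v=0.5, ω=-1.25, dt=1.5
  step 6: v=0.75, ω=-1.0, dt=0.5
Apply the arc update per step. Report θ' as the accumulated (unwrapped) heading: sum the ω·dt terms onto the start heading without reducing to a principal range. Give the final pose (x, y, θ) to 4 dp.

step 1: θ'=3.1840 (R=-1.6667) → pose (4.6805, -2.5965, 3.1840)
step 2: θ'=3.1840 (straight) → pose (6.1792, -2.5329, 3.1840)
step 3: θ'=3.1840 (straight) → pose (5.3050, -2.5700, 3.1840)
step 4: θ'=3.1840 (straight) → pose (4.8054, -2.5912, 3.1840)
step 5: θ'=1.3090 (R=-0.4000) → pose (4.4021, -2.0881, 1.3090)
step 6: θ'=0.8090 (R=-0.7500) → pose (4.5838, -1.7645, 0.8090)

(4.5838, -1.7645, 0.8090)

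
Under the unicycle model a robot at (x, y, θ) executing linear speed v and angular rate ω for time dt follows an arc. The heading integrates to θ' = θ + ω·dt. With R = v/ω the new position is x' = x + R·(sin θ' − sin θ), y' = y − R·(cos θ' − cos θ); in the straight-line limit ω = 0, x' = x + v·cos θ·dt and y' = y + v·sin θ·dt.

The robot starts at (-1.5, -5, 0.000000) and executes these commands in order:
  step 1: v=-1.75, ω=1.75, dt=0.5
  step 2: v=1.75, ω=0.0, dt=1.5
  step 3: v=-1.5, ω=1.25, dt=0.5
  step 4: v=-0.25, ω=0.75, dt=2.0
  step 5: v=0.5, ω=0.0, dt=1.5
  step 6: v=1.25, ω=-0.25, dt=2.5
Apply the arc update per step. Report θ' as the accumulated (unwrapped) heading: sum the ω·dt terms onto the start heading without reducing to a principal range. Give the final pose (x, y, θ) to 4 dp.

step 1: θ'=0.8750 (R=-1.0000) → pose (-2.2675, -5.3590, 0.8750)
step 2: θ'=0.8750 (straight) → pose (-0.5849, -3.3442, 0.8750)
step 3: θ'=1.5000 (R=-1.2000) → pose (-0.8609, -4.0285, 1.5000)
step 4: θ'=3.0000 (R=-0.3333) → pose (-0.5754, -4.3821, 3.0000)
step 5: θ'=3.0000 (straight) → pose (-1.3179, -4.2762, 3.0000)
step 6: θ'=2.3750 (R=-5.0000) → pose (-4.0807, -2.9277, 2.3750)

(-4.0807, -2.9277, 2.3750)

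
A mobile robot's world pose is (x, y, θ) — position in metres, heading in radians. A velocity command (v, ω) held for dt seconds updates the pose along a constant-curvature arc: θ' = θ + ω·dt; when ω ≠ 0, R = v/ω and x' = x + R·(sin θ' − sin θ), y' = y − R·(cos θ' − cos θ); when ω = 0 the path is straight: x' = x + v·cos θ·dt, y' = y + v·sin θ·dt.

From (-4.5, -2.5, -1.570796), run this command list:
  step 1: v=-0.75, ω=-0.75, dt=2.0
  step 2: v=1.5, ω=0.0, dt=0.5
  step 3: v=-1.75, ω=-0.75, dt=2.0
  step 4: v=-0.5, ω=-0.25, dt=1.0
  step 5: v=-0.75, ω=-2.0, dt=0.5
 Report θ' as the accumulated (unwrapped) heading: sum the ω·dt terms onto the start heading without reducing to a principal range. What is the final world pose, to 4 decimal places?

(-2.0411, -4.3474, -5.8208)

step 1: θ'=-3.0708 (R=1.0000) → pose (-3.5707, -1.5025, -3.0708)
step 2: θ'=-3.0708 (straight) → pose (-4.3189, -1.5556, -3.0708)
step 3: θ'=-4.5708 (R=2.3333) → pose (-1.8438, -3.5538, -4.5708)
step 4: θ'=-4.8208 (R=2.0000) → pose (-1.8355, -4.0524, -4.8208)
step 5: θ'=-5.8208 (R=0.3750) → pose (-2.0411, -4.3474, -5.8208)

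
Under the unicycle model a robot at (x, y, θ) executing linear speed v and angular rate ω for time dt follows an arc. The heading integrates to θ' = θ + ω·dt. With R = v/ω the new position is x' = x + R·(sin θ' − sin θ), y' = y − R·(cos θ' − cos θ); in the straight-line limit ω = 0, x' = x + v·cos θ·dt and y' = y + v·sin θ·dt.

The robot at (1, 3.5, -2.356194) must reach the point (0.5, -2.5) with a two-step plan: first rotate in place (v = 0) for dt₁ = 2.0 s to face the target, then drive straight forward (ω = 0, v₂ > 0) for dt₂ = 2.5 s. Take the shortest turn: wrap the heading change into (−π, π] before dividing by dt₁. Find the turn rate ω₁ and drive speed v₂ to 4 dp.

heading to target = atan2(-2.5−3.5, 0.5−1) = -1.6539
Δθ = wrap(-1.6539 − -2.3562) = 0.7023; ω₁ = Δθ/dt₁ = 0.3511
distance = √((0.5−1)² + (-2.5−3.5)²) = 6.0208; v₂ = distance/dt₂ = 2.4083

ω₁ = 0.3511, v₂ = 2.4083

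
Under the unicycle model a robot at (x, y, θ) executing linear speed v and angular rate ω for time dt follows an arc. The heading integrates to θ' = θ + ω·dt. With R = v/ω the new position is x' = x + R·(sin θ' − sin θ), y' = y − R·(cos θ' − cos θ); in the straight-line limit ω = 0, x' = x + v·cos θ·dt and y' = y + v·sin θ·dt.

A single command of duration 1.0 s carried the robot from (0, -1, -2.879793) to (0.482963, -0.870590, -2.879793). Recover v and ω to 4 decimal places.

Δθ = -2.879793 − -2.879793 = 0.000000
ω = Δθ/dt = 0.000000/1.0 = 0.0000
ω = 0 → v = (Δx·cos θ + Δy·sin θ)/dt = -0.5000

v = -0.5000, ω = 0.0000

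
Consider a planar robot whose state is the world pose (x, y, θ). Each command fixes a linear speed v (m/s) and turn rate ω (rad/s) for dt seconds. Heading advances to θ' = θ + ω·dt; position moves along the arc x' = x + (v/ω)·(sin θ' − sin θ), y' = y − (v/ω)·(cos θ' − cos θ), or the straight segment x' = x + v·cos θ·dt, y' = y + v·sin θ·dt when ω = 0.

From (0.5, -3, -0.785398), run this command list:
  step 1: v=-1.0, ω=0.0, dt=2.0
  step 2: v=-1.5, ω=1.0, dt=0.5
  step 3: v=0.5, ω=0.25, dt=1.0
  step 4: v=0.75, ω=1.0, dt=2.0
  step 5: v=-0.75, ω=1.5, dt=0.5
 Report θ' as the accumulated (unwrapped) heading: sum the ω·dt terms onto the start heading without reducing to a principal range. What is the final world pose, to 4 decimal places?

(-0.0865, -0.5127, 2.7146)

step 1: θ'=-0.7854 (straight) → pose (-0.9142, -1.5858, -0.7854)
step 2: θ'=-0.2854 (R=-1.5000) → pose (-1.5526, -1.2071, -0.2854)
step 3: θ'=-0.0354 (R=2.0000) → pose (-1.0603, -1.2868, -0.0354)
step 4: θ'=1.9646 (R=0.7500) → pose (-0.3411, -0.2495, 1.9646)
step 5: θ'=2.7146 (R=-0.5000) → pose (-0.0865, -0.5127, 2.7146)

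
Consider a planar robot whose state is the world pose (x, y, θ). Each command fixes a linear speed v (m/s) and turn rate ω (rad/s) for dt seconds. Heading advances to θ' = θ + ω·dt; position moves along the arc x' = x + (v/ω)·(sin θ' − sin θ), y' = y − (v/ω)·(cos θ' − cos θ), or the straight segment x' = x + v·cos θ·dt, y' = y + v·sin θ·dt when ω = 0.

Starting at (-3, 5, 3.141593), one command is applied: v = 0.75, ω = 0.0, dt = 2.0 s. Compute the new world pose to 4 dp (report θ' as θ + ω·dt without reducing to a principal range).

θ' = 3.1416 + 0.0·2.0 = 3.1416
ω = 0 → straight: x' = -3 + 0.75·cos(3.1416)·2.0 = -4.5000
y' = 5 + 0.75·sin(3.1416)·2.0 = 5.0000

(-4.5000, 5.0000, 3.1416)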